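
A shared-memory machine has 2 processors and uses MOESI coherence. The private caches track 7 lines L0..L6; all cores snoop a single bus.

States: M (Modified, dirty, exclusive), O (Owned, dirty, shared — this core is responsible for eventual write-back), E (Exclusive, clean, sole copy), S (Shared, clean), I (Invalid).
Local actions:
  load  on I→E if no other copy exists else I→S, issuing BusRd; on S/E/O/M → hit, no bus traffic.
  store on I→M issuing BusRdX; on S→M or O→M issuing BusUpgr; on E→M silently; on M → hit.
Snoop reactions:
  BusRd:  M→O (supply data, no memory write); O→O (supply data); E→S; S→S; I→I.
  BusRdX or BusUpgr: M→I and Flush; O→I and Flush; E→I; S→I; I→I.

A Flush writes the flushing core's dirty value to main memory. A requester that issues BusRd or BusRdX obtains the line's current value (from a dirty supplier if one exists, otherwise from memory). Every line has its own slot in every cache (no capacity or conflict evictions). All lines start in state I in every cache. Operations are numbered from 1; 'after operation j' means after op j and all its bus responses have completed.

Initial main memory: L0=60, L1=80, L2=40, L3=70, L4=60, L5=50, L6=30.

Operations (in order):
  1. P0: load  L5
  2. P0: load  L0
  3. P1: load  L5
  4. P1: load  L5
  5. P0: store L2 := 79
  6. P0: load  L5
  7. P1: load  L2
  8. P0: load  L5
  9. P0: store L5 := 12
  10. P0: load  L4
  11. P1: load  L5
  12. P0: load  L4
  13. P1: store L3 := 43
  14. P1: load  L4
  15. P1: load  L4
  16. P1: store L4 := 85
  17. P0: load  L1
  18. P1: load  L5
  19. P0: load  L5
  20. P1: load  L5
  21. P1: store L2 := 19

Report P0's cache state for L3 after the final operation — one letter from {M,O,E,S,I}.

step 1: P0: load  L5  ⟶  EI  (L5)  txn=BusRd  M[L5]=50
step 2: P0: load  L0  ⟶  EI  (L0)  txn=BusRd  M[L0]=60
step 3: P1: load  L5  ⟶  SS  (L5)  txn=BusRd  M[L5]=50
step 4: P1: load  L5  ⟶  SS  (L5)  txn=∅  M[L5]=50
step 5: P0: store L2 := 79  ⟶  MI  (L2)  txn=BusRdX  M[L2]=40
step 6: P0: load  L5  ⟶  SS  (L5)  txn=∅  M[L5]=50
step 7: P1: load  L2  ⟶  OS  (L2)  txn=BusRd  M[L2]=40
step 8: P0: load  L5  ⟶  SS  (L5)  txn=∅  M[L5]=50
step 9: P0: store L5 := 12  ⟶  MI  (L5)  txn=BusUpgr  M[L5]=50
step 10: P0: load  L4  ⟶  EI  (L4)  txn=BusRd  M[L4]=60
step 11: P1: load  L5  ⟶  OS  (L5)  txn=BusRd  M[L5]=50
step 12: P0: load  L4  ⟶  EI  (L4)  txn=∅  M[L4]=60
step 13: P1: store L3 := 43  ⟶  IM  (L3)  txn=BusRdX  M[L3]=70
step 14: P1: load  L4  ⟶  SS  (L4)  txn=BusRd  M[L4]=60
step 15: P1: load  L4  ⟶  SS  (L4)  txn=∅  M[L4]=60
step 16: P1: store L4 := 85  ⟶  IM  (L4)  txn=BusUpgr  M[L4]=60
step 17: P0: load  L1  ⟶  EI  (L1)  txn=BusRd  M[L1]=80
step 18: P1: load  L5  ⟶  OS  (L5)  txn=∅  M[L5]=50
step 19: P0: load  L5  ⟶  OS  (L5)  txn=∅  M[L5]=50
step 20: P1: load  L5  ⟶  OS  (L5)  txn=∅  M[L5]=50
step 21: P1: store L2 := 19  ⟶  IM  (L2)  txn=BusUpgr+Flush  M[L2]=79

state = I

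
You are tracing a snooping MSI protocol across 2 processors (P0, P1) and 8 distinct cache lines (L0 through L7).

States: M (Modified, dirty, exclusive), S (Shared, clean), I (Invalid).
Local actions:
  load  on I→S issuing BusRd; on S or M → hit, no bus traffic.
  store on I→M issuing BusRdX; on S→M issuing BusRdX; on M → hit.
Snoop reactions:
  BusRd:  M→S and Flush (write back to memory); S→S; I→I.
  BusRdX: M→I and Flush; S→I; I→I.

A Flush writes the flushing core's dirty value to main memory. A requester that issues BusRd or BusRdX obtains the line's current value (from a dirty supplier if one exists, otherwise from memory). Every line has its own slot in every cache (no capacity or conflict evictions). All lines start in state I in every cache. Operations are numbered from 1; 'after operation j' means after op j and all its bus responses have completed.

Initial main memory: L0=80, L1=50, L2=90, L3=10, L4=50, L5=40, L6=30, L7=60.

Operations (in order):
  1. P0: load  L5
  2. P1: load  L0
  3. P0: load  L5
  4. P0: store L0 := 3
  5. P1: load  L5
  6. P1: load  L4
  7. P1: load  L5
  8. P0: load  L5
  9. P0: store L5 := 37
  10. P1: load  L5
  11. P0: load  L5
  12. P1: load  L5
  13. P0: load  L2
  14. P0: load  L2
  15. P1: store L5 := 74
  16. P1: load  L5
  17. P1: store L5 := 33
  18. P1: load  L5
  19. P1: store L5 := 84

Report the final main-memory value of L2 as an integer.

[1] P0: load  L5 | P0:S(40), P1:I | bus: BusRd
[2] P1: load  L0 | P0:I, P1:S(80) | bus: BusRd
[3] P0: load  L5 | P0:S(40), P1:I | bus: none
[4] P0: store L0 := 3 | P0:M(3), P1:I | bus: BusRdX
[5] P1: load  L5 | P0:S(40), P1:S(40) | bus: BusRd
[6] P1: load  L4 | P0:I, P1:S(50) | bus: BusRd
[7] P1: load  L5 | P0:S(40), P1:S(40) | bus: none
[8] P0: load  L5 | P0:S(40), P1:S(40) | bus: none
[9] P0: store L5 := 37 | P0:M(37), P1:I | bus: BusRdX
[10] P1: load  L5 | P0:S(37), P1:S(37) | bus: BusRd,Flush
[11] P0: load  L5 | P0:S(37), P1:S(37) | bus: none
[12] P1: load  L5 | P0:S(37), P1:S(37) | bus: none
[13] P0: load  L2 | P0:S(90), P1:I | bus: BusRd
[14] P0: load  L2 | P0:S(90), P1:I | bus: none
[15] P1: store L5 := 74 | P0:I, P1:M(74) | bus: BusRdX
[16] P1: load  L5 | P0:I, P1:M(74) | bus: none
[17] P1: store L5 := 33 | P0:I, P1:M(33) | bus: none
[18] P1: load  L5 | P0:I, P1:M(33) | bus: none
[19] P1: store L5 := 84 | P0:I, P1:M(84) | bus: none

memory[L2] = 90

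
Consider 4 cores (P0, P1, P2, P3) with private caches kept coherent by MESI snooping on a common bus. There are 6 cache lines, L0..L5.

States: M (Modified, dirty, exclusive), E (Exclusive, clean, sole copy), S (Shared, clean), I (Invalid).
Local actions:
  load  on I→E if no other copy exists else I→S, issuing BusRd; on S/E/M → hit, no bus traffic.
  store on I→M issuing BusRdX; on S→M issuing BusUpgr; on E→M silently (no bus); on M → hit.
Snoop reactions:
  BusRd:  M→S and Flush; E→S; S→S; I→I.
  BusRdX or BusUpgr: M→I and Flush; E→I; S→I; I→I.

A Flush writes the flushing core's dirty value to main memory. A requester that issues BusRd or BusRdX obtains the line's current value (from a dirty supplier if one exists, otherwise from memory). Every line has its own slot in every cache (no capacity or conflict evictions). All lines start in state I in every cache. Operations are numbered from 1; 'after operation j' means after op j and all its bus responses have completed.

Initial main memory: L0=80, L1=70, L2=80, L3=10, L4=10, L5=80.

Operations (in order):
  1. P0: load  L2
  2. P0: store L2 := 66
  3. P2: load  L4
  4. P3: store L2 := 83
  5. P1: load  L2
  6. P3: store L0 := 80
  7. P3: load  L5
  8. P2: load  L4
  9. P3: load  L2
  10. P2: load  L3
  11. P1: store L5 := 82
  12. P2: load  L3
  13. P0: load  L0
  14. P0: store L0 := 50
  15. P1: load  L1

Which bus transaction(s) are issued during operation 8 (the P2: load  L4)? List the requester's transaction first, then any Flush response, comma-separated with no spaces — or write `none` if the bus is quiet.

bus = none

1. P0: load  L2  bus=[BusRd]  L2: P0=E P1=I P2=I P3=I  mem[L2]=80
2. P0: store L2 := 66  bus=[-]  L2: P0=M P1=I P2=I P3=I  mem[L2]=80
3. P2: load  L4  bus=[BusRd]  L4: P0=I P1=I P2=E P3=I  mem[L4]=10
4. P3: store L2 := 83  bus=[BusRdX,Flush]  L2: P0=I P1=I P2=I P3=M  mem[L2]=66
5. P1: load  L2  bus=[BusRd,Flush]  L2: P0=I P1=S P2=I P3=S  mem[L2]=83
6. P3: store L0 := 80  bus=[BusRdX]  L0: P0=I P1=I P2=I P3=M  mem[L0]=80
7. P3: load  L5  bus=[BusRd]  L5: P0=I P1=I P2=I P3=E  mem[L5]=80
8. P2: load  L4  bus=[-]  L4: P0=I P1=I P2=E P3=I  mem[L4]=10
9. P3: load  L2  bus=[-]  L2: P0=I P1=S P2=I P3=S  mem[L2]=83
10. P2: load  L3  bus=[BusRd]  L3: P0=I P1=I P2=E P3=I  mem[L3]=10
11. P1: store L5 := 82  bus=[BusRdX]  L5: P0=I P1=M P2=I P3=I  mem[L5]=80
12. P2: load  L3  bus=[-]  L3: P0=I P1=I P2=E P3=I  mem[L3]=10
13. P0: load  L0  bus=[BusRd,Flush]  L0: P0=S P1=I P2=I P3=S  mem[L0]=80
14. P0: store L0 := 50  bus=[BusUpgr]  L0: P0=M P1=I P2=I P3=I  mem[L0]=80
15. P1: load  L1  bus=[BusRd]  L1: P0=I P1=E P2=I P3=I  mem[L1]=70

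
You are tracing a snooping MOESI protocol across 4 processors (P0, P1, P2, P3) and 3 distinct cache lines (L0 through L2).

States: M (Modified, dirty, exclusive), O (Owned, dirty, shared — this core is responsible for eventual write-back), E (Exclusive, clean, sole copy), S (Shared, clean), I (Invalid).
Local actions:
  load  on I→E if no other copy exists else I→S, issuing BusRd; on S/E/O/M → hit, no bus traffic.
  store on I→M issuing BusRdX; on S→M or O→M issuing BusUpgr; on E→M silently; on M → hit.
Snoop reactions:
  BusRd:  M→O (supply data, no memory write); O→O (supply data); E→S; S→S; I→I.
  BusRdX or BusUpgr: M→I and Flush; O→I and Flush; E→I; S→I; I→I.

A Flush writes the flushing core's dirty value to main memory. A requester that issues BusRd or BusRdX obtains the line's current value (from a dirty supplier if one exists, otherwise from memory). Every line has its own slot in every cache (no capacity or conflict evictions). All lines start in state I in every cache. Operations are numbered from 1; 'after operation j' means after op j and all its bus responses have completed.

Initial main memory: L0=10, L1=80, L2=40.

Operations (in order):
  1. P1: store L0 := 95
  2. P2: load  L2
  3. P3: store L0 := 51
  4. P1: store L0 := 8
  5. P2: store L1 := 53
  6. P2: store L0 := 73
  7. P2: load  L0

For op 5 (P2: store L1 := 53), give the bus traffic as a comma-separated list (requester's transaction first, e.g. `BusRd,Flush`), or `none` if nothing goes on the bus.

step 1: P1: store L0 := 95  ⟶  IMII  (L0)  txn=BusRdX  M[L0]=10
step 2: P2: load  L2  ⟶  IIEI  (L2)  txn=BusRd  M[L2]=40
step 3: P3: store L0 := 51  ⟶  IIIM  (L0)  txn=BusRdX+Flush  M[L0]=95
step 4: P1: store L0 := 8  ⟶  IMII  (L0)  txn=BusRdX+Flush  M[L0]=51
step 5: P2: store L1 := 53  ⟶  IIMI  (L1)  txn=BusRdX  M[L1]=80
step 6: P2: store L0 := 73  ⟶  IIMI  (L0)  txn=BusRdX+Flush  M[L0]=8
step 7: P2: load  L0  ⟶  IIMI  (L0)  txn=∅  M[L0]=8

bus = BusRdX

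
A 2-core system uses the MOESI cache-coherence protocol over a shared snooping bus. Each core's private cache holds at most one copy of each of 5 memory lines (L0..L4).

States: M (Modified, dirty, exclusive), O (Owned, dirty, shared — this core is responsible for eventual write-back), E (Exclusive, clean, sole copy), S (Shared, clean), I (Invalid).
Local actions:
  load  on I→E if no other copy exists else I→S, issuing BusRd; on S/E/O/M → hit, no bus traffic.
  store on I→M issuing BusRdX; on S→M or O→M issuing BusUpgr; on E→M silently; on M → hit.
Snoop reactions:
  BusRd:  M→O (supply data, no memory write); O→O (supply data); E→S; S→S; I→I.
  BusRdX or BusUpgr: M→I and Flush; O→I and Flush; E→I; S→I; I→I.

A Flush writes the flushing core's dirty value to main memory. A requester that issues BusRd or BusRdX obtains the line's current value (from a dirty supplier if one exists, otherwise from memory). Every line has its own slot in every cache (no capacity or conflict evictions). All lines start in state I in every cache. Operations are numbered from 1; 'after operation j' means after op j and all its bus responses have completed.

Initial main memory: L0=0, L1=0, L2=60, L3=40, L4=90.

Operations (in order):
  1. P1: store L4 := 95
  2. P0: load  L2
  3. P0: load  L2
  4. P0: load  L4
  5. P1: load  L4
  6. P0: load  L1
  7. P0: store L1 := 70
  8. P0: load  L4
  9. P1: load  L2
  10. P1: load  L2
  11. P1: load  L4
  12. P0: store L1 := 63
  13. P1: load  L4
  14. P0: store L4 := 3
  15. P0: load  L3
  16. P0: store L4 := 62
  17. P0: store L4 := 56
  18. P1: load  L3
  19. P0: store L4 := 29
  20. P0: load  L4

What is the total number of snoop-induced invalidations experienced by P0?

1. P1: store L4 := 95  bus=[BusRdX]  L4: P0=I P1=M  mem[L4]=90
2. P0: load  L2  bus=[BusRd]  L2: P0=E P1=I  mem[L2]=60
3. P0: load  L2  bus=[-]  L2: P0=E P1=I  mem[L2]=60
4. P0: load  L4  bus=[BusRd]  L4: P0=S P1=O  mem[L4]=90
5. P1: load  L4  bus=[-]  L4: P0=S P1=O  mem[L4]=90
6. P0: load  L1  bus=[BusRd]  L1: P0=E P1=I  mem[L1]=0
7. P0: store L1 := 70  bus=[-]  L1: P0=M P1=I  mem[L1]=0
8. P0: load  L4  bus=[-]  L4: P0=S P1=O  mem[L4]=90
9. P1: load  L2  bus=[BusRd]  L2: P0=S P1=S  mem[L2]=60
10. P1: load  L2  bus=[-]  L2: P0=S P1=S  mem[L2]=60
11. P1: load  L4  bus=[-]  L4: P0=S P1=O  mem[L4]=90
12. P0: store L1 := 63  bus=[-]  L1: P0=M P1=I  mem[L1]=0
13. P1: load  L4  bus=[-]  L4: P0=S P1=O  mem[L4]=90
14. P0: store L4 := 3  bus=[BusUpgr,Flush]  L4: P0=M P1=I  mem[L4]=95
15. P0: load  L3  bus=[BusRd]  L3: P0=E P1=I  mem[L3]=40
16. P0: store L4 := 62  bus=[-]  L4: P0=M P1=I  mem[L4]=95
17. P0: store L4 := 56  bus=[-]  L4: P0=M P1=I  mem[L4]=95
18. P1: load  L3  bus=[BusRd]  L3: P0=S P1=S  mem[L3]=40
19. P0: store L4 := 29  bus=[-]  L4: P0=M P1=I  mem[L4]=95
20. P0: load  L4  bus=[-]  L4: P0=M P1=I  mem[L4]=95

invalidations = 0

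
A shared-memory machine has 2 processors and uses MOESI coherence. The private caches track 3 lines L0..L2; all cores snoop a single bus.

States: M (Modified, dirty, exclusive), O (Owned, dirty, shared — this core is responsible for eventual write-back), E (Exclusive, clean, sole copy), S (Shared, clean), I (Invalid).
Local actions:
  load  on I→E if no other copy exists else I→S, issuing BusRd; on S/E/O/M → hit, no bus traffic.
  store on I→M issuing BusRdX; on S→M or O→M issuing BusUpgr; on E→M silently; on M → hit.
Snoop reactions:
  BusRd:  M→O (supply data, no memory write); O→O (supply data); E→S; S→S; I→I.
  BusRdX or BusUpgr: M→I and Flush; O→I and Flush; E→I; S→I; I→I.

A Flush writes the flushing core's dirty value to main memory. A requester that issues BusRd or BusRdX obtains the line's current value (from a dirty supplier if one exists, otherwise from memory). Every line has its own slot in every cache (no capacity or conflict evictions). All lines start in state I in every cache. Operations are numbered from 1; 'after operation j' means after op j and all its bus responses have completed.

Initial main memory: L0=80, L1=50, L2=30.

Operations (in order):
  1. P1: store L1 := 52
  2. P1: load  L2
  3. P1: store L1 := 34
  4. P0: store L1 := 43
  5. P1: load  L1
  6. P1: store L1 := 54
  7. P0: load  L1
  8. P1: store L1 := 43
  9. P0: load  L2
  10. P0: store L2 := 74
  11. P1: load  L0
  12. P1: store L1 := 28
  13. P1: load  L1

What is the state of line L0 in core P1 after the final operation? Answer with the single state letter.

state = E

step 1: P1: store L1 := 52  ⟶  IM  (L1)  txn=BusRdX  M[L1]=50
step 2: P1: load  L2  ⟶  IE  (L2)  txn=BusRd  M[L2]=30
step 3: P1: store L1 := 34  ⟶  IM  (L1)  txn=∅  M[L1]=50
step 4: P0: store L1 := 43  ⟶  MI  (L1)  txn=BusRdX+Flush  M[L1]=34
step 5: P1: load  L1  ⟶  OS  (L1)  txn=BusRd  M[L1]=34
step 6: P1: store L1 := 54  ⟶  IM  (L1)  txn=BusUpgr+Flush  M[L1]=43
step 7: P0: load  L1  ⟶  SO  (L1)  txn=BusRd  M[L1]=43
step 8: P1: store L1 := 43  ⟶  IM  (L1)  txn=BusUpgr  M[L1]=43
step 9: P0: load  L2  ⟶  SS  (L2)  txn=BusRd  M[L2]=30
step 10: P0: store L2 := 74  ⟶  MI  (L2)  txn=BusUpgr  M[L2]=30
step 11: P1: load  L0  ⟶  IE  (L0)  txn=BusRd  M[L0]=80
step 12: P1: store L1 := 28  ⟶  IM  (L1)  txn=∅  M[L1]=43
step 13: P1: load  L1  ⟶  IM  (L1)  txn=∅  M[L1]=43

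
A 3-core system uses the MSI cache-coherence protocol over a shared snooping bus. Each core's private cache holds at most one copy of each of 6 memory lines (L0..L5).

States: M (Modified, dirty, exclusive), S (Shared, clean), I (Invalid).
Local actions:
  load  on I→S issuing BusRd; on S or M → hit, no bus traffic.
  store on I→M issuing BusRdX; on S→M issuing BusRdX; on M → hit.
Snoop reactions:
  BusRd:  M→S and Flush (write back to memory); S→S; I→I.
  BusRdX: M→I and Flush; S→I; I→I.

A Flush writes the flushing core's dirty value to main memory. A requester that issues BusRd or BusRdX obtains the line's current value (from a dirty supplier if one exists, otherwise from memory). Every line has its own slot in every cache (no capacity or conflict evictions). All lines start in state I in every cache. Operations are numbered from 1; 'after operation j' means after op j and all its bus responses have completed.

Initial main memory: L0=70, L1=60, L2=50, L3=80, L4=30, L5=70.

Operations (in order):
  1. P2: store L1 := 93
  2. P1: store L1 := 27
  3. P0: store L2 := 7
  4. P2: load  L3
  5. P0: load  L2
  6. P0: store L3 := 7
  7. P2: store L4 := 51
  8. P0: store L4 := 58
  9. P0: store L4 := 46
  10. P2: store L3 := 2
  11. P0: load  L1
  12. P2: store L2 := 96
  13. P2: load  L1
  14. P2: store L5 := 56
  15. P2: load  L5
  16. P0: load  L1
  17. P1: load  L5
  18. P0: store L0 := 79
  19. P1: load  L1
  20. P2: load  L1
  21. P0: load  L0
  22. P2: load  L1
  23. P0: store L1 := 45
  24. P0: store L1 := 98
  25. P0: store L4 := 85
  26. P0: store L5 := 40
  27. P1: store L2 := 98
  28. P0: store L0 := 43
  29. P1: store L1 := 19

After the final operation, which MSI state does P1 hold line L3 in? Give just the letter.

step 1: P2: store L1 := 93  ⟶  IIM  (L1)  txn=BusRdX  M[L1]=60
step 2: P1: store L1 := 27  ⟶  IMI  (L1)  txn=BusRdX+Flush  M[L1]=93
step 3: P0: store L2 := 7  ⟶  MII  (L2)  txn=BusRdX  M[L2]=50
step 4: P2: load  L3  ⟶  IIS  (L3)  txn=BusRd  M[L3]=80
step 5: P0: load  L2  ⟶  MII  (L2)  txn=∅  M[L2]=50
step 6: P0: store L3 := 7  ⟶  MII  (L3)  txn=BusRdX  M[L3]=80
step 7: P2: store L4 := 51  ⟶  IIM  (L4)  txn=BusRdX  M[L4]=30
step 8: P0: store L4 := 58  ⟶  MII  (L4)  txn=BusRdX+Flush  M[L4]=51
step 9: P0: store L4 := 46  ⟶  MII  (L4)  txn=∅  M[L4]=51
step 10: P2: store L3 := 2  ⟶  IIM  (L3)  txn=BusRdX+Flush  M[L3]=7
step 11: P0: load  L1  ⟶  SSI  (L1)  txn=BusRd+Flush  M[L1]=27
step 12: P2: store L2 := 96  ⟶  IIM  (L2)  txn=BusRdX+Flush  M[L2]=7
step 13: P2: load  L1  ⟶  SSS  (L1)  txn=BusRd  M[L1]=27
step 14: P2: store L5 := 56  ⟶  IIM  (L5)  txn=BusRdX  M[L5]=70
step 15: P2: load  L5  ⟶  IIM  (L5)  txn=∅  M[L5]=70
step 16: P0: load  L1  ⟶  SSS  (L1)  txn=∅  M[L1]=27
step 17: P1: load  L5  ⟶  ISS  (L5)  txn=BusRd+Flush  M[L5]=56
step 18: P0: store L0 := 79  ⟶  MII  (L0)  txn=BusRdX  M[L0]=70
step 19: P1: load  L1  ⟶  SSS  (L1)  txn=∅  M[L1]=27
step 20: P2: load  L1  ⟶  SSS  (L1)  txn=∅  M[L1]=27
step 21: P0: load  L0  ⟶  MII  (L0)  txn=∅  M[L0]=70
step 22: P2: load  L1  ⟶  SSS  (L1)  txn=∅  M[L1]=27
step 23: P0: store L1 := 45  ⟶  MII  (L1)  txn=BusRdX  M[L1]=27
step 24: P0: store L1 := 98  ⟶  MII  (L1)  txn=∅  M[L1]=27
step 25: P0: store L4 := 85  ⟶  MII  (L4)  txn=∅  M[L4]=51
step 26: P0: store L5 := 40  ⟶  MII  (L5)  txn=BusRdX  M[L5]=56
step 27: P1: store L2 := 98  ⟶  IMI  (L2)  txn=BusRdX+Flush  M[L2]=96
step 28: P0: store L0 := 43  ⟶  MII  (L0)  txn=∅  M[L0]=70
step 29: P1: store L1 := 19  ⟶  IMI  (L1)  txn=BusRdX+Flush  M[L1]=98

state = I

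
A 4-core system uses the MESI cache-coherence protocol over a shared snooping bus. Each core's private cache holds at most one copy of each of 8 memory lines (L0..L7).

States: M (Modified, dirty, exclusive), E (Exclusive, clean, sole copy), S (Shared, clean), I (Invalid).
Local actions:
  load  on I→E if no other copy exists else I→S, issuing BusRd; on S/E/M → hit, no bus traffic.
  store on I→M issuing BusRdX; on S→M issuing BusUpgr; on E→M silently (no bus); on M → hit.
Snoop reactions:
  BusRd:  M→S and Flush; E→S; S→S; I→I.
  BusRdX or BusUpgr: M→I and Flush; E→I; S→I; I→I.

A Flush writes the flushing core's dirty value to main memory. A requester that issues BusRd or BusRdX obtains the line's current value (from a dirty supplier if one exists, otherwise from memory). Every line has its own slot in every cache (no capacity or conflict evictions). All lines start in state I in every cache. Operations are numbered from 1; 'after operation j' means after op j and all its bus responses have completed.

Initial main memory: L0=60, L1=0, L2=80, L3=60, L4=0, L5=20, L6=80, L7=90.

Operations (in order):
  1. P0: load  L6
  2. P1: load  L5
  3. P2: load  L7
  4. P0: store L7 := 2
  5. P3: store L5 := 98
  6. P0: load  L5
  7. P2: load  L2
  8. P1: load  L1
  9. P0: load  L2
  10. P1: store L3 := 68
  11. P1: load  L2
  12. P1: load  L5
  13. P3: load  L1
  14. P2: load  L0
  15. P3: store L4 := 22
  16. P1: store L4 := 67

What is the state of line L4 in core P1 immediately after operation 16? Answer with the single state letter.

  op1 P0: load  L6 → E/I/I/I on L6; bus BusRd; mem=80
  op2 P1: load  L5 → I/E/I/I on L5; bus BusRd; mem=20
  op3 P2: load  L7 → I/I/E/I on L7; bus BusRd; mem=90
  op4 P0: store L7 := 2 → M/I/I/I on L7; bus BusRdX; mem=90
  op5 P3: store L5 := 98 → I/I/I/M on L5; bus BusRdX; mem=20
  op6 P0: load  L5 → S/I/I/S on L5; bus BusRd Flush; mem=98
  op7 P2: load  L2 → I/I/E/I on L2; bus BusRd; mem=80
  op8 P1: load  L1 → I/E/I/I on L1; bus BusRd; mem=0
  op9 P0: load  L2 → S/I/S/I on L2; bus BusRd; mem=80
  op10 P1: store L3 := 68 → I/M/I/I on L3; bus BusRdX; mem=60
  op11 P1: load  L2 → S/S/S/I on L2; bus BusRd; mem=80
  op12 P1: load  L5 → S/S/I/S on L5; bus BusRd; mem=98
  op13 P3: load  L1 → I/S/I/S on L1; bus BusRd; mem=0
  op14 P2: load  L0 → I/I/E/I on L0; bus BusRd; mem=60
  op15 P3: store L4 := 22 → I/I/I/M on L4; bus BusRdX; mem=0
  op16 P1: store L4 := 67 → I/M/I/I on L4; bus BusRdX Flush; mem=22

state = M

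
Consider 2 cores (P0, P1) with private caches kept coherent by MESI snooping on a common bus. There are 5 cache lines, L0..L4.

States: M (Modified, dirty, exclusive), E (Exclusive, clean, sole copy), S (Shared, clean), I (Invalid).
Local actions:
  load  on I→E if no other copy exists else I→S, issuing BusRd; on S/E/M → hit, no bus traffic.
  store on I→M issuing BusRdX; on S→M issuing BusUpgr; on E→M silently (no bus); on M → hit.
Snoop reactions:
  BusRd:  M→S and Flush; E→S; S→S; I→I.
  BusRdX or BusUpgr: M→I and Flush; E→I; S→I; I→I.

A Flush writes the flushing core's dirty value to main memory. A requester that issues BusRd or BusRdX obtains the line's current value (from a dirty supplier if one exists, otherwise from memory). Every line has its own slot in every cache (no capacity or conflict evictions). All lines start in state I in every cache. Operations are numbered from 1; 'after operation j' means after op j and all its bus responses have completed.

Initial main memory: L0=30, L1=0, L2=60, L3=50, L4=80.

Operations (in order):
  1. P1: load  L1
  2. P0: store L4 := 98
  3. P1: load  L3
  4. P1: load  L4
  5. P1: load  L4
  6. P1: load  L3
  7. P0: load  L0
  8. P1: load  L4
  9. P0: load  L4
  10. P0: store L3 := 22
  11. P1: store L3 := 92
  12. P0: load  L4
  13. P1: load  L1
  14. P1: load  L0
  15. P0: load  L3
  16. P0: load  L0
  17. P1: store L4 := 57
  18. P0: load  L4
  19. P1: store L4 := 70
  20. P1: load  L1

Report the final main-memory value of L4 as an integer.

memory[L4] = 57

[1] P1: load  L1 | P0:I, P1:E(0) | bus: BusRd
[2] P0: store L4 := 98 | P0:M(98), P1:I | bus: BusRdX
[3] P1: load  L3 | P0:I, P1:E(50) | bus: BusRd
[4] P1: load  L4 | P0:S(98), P1:S(98) | bus: BusRd,Flush
[5] P1: load  L4 | P0:S(98), P1:S(98) | bus: none
[6] P1: load  L3 | P0:I, P1:E(50) | bus: none
[7] P0: load  L0 | P0:E(30), P1:I | bus: BusRd
[8] P1: load  L4 | P0:S(98), P1:S(98) | bus: none
[9] P0: load  L4 | P0:S(98), P1:S(98) | bus: none
[10] P0: store L3 := 22 | P0:M(22), P1:I | bus: BusRdX
[11] P1: store L3 := 92 | P0:I, P1:M(92) | bus: BusRdX,Flush
[12] P0: load  L4 | P0:S(98), P1:S(98) | bus: none
[13] P1: load  L1 | P0:I, P1:E(0) | bus: none
[14] P1: load  L0 | P0:S(30), P1:S(30) | bus: BusRd
[15] P0: load  L3 | P0:S(92), P1:S(92) | bus: BusRd,Flush
[16] P0: load  L0 | P0:S(30), P1:S(30) | bus: none
[17] P1: store L4 := 57 | P0:I, P1:M(57) | bus: BusUpgr
[18] P0: load  L4 | P0:S(57), P1:S(57) | bus: BusRd,Flush
[19] P1: store L4 := 70 | P0:I, P1:M(70) | bus: BusUpgr
[20] P1: load  L1 | P0:I, P1:E(0) | bus: none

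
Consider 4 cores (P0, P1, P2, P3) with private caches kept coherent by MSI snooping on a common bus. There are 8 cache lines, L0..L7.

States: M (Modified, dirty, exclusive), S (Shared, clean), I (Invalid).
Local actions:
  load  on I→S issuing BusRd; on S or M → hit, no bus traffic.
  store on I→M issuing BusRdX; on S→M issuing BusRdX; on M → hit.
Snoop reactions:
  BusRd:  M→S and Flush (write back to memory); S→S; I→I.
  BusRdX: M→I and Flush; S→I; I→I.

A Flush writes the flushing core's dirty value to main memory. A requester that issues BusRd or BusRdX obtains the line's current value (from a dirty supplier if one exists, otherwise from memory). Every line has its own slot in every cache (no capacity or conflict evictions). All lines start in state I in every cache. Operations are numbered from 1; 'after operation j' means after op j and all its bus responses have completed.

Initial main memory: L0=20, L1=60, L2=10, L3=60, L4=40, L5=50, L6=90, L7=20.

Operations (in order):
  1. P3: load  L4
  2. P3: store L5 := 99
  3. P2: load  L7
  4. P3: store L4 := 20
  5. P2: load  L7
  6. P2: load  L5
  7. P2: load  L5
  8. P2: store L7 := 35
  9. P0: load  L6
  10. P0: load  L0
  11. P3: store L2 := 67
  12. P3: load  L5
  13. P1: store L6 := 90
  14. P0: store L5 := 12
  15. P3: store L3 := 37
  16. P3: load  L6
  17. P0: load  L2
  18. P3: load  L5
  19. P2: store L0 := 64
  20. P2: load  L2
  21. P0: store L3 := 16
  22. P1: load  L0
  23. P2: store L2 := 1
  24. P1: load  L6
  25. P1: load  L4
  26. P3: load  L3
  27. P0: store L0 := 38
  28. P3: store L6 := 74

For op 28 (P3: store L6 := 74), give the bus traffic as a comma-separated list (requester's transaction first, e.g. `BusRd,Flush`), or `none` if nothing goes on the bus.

bus = BusRdX

step 1: P3: load  L4  ⟶  IIIS  (L4)  txn=BusRd  M[L4]=40
step 2: P3: store L5 := 99  ⟶  IIIM  (L5)  txn=BusRdX  M[L5]=50
step 3: P2: load  L7  ⟶  IISI  (L7)  txn=BusRd  M[L7]=20
step 4: P3: store L4 := 20  ⟶  IIIM  (L4)  txn=BusRdX  M[L4]=40
step 5: P2: load  L7  ⟶  IISI  (L7)  txn=∅  M[L7]=20
step 6: P2: load  L5  ⟶  IISS  (L5)  txn=BusRd+Flush  M[L5]=99
step 7: P2: load  L5  ⟶  IISS  (L5)  txn=∅  M[L5]=99
step 8: P2: store L7 := 35  ⟶  IIMI  (L7)  txn=BusRdX  M[L7]=20
step 9: P0: load  L6  ⟶  SIII  (L6)  txn=BusRd  M[L6]=90
step 10: P0: load  L0  ⟶  SIII  (L0)  txn=BusRd  M[L0]=20
step 11: P3: store L2 := 67  ⟶  IIIM  (L2)  txn=BusRdX  M[L2]=10
step 12: P3: load  L5  ⟶  IISS  (L5)  txn=∅  M[L5]=99
step 13: P1: store L6 := 90  ⟶  IMII  (L6)  txn=BusRdX  M[L6]=90
step 14: P0: store L5 := 12  ⟶  MIII  (L5)  txn=BusRdX  M[L5]=99
step 15: P3: store L3 := 37  ⟶  IIIM  (L3)  txn=BusRdX  M[L3]=60
step 16: P3: load  L6  ⟶  ISIS  (L6)  txn=BusRd+Flush  M[L6]=90
step 17: P0: load  L2  ⟶  SIIS  (L2)  txn=BusRd+Flush  M[L2]=67
step 18: P3: load  L5  ⟶  SIIS  (L5)  txn=BusRd+Flush  M[L5]=12
step 19: P2: store L0 := 64  ⟶  IIMI  (L0)  txn=BusRdX  M[L0]=20
step 20: P2: load  L2  ⟶  SISS  (L2)  txn=BusRd  M[L2]=67
step 21: P0: store L3 := 16  ⟶  MIII  (L3)  txn=BusRdX+Flush  M[L3]=37
step 22: P1: load  L0  ⟶  ISSI  (L0)  txn=BusRd+Flush  M[L0]=64
step 23: P2: store L2 := 1  ⟶  IIMI  (L2)  txn=BusRdX  M[L2]=67
step 24: P1: load  L6  ⟶  ISIS  (L6)  txn=∅  M[L6]=90
step 25: P1: load  L4  ⟶  ISIS  (L4)  txn=BusRd+Flush  M[L4]=20
step 26: P3: load  L3  ⟶  SIIS  (L3)  txn=BusRd+Flush  M[L3]=16
step 27: P0: store L0 := 38  ⟶  MIII  (L0)  txn=BusRdX  M[L0]=64
step 28: P3: store L6 := 74  ⟶  IIIM  (L6)  txn=BusRdX  M[L6]=90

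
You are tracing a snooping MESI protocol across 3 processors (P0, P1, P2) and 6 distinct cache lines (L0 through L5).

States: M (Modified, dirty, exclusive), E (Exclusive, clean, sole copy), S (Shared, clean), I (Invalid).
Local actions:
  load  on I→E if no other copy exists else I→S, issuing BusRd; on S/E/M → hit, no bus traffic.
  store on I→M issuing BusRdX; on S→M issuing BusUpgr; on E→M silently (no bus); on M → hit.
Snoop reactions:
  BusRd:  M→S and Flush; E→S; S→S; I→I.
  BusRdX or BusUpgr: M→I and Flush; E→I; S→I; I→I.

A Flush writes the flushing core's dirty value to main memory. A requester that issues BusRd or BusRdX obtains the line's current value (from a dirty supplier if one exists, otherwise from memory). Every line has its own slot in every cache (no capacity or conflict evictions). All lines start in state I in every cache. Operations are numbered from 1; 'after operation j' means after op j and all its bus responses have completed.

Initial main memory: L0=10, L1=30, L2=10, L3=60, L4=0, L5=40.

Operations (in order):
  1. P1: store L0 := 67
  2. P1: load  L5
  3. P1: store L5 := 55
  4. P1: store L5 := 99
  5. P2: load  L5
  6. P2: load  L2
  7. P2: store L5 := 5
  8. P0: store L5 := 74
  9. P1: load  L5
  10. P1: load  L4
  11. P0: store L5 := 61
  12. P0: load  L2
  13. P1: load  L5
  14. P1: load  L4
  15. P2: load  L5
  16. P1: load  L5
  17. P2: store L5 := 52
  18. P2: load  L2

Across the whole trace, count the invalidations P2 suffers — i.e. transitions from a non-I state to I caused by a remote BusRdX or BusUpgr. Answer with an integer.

step 1: P1: store L0 := 67  ⟶  IMI  (L0)  txn=BusRdX  M[L0]=10
step 2: P1: load  L5  ⟶  IEI  (L5)  txn=BusRd  M[L5]=40
step 3: P1: store L5 := 55  ⟶  IMI  (L5)  txn=∅  M[L5]=40
step 4: P1: store L5 := 99  ⟶  IMI  (L5)  txn=∅  M[L5]=40
step 5: P2: load  L5  ⟶  ISS  (L5)  txn=BusRd+Flush  M[L5]=99
step 6: P2: load  L2  ⟶  IIE  (L2)  txn=BusRd  M[L2]=10
step 7: P2: store L5 := 5  ⟶  IIM  (L5)  txn=BusUpgr  M[L5]=99
step 8: P0: store L5 := 74  ⟶  MII  (L5)  txn=BusRdX+Flush  M[L5]=5
step 9: P1: load  L5  ⟶  SSI  (L5)  txn=BusRd+Flush  M[L5]=74
step 10: P1: load  L4  ⟶  IEI  (L4)  txn=BusRd  M[L4]=0
step 11: P0: store L5 := 61  ⟶  MII  (L5)  txn=BusUpgr  M[L5]=74
step 12: P0: load  L2  ⟶  SIS  (L2)  txn=BusRd  M[L2]=10
step 13: P1: load  L5  ⟶  SSI  (L5)  txn=BusRd+Flush  M[L5]=61
step 14: P1: load  L4  ⟶  IEI  (L4)  txn=∅  M[L4]=0
step 15: P2: load  L5  ⟶  SSS  (L5)  txn=BusRd  M[L5]=61
step 16: P1: load  L5  ⟶  SSS  (L5)  txn=∅  M[L5]=61
step 17: P2: store L5 := 52  ⟶  IIM  (L5)  txn=BusUpgr  M[L5]=61
step 18: P2: load  L2  ⟶  SIS  (L2)  txn=∅  M[L2]=10

invalidations = 1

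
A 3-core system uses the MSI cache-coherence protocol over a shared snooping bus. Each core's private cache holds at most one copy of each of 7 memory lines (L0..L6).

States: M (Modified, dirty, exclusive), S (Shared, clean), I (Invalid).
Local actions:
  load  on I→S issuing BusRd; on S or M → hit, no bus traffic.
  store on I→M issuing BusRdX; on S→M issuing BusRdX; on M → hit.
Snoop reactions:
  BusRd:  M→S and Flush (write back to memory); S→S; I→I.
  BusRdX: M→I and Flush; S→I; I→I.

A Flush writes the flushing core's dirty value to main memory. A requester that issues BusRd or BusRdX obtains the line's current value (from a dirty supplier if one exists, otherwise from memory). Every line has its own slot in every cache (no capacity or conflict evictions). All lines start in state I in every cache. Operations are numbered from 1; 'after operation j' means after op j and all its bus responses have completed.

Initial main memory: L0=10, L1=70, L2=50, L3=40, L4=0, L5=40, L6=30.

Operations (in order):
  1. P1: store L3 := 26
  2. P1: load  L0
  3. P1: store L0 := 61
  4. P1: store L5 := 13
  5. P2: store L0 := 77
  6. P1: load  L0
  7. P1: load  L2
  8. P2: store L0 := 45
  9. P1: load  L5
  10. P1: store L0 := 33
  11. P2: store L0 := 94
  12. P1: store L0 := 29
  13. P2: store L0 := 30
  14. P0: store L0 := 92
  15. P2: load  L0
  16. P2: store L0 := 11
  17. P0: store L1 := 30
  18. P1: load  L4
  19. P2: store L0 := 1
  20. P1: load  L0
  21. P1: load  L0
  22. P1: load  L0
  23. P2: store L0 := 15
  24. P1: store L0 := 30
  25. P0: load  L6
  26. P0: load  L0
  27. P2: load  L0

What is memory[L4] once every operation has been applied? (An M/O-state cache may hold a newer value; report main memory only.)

memory[L4] = 0

  op1 P1: store L3 := 26 → I/M/I on L3; bus BusRdX; mem=40
  op2 P1: load  L0 → I/S/I on L0; bus BusRd; mem=10
  op3 P1: store L0 := 61 → I/M/I on L0; bus BusRdX; mem=10
  op4 P1: store L5 := 13 → I/M/I on L5; bus BusRdX; mem=40
  op5 P2: store L0 := 77 → I/I/M on L0; bus BusRdX Flush; mem=61
  op6 P1: load  L0 → I/S/S on L0; bus BusRd Flush; mem=77
  op7 P1: load  L2 → I/S/I on L2; bus BusRd; mem=50
  op8 P2: store L0 := 45 → I/I/M on L0; bus BusRdX; mem=77
  op9 P1: load  L5 → I/M/I on L5; bus (none); mem=40
  op10 P1: store L0 := 33 → I/M/I on L0; bus BusRdX Flush; mem=45
  op11 P2: store L0 := 94 → I/I/M on L0; bus BusRdX Flush; mem=33
  op12 P1: store L0 := 29 → I/M/I on L0; bus BusRdX Flush; mem=94
  op13 P2: store L0 := 30 → I/I/M on L0; bus BusRdX Flush; mem=29
  op14 P0: store L0 := 92 → M/I/I on L0; bus BusRdX Flush; mem=30
  op15 P2: load  L0 → S/I/S on L0; bus BusRd Flush; mem=92
  op16 P2: store L0 := 11 → I/I/M on L0; bus BusRdX; mem=92
  op17 P0: store L1 := 30 → M/I/I on L1; bus BusRdX; mem=70
  op18 P1: load  L4 → I/S/I on L4; bus BusRd; mem=0
  op19 P2: store L0 := 1 → I/I/M on L0; bus (none); mem=92
  op20 P1: load  L0 → I/S/S on L0; bus BusRd Flush; mem=1
  op21 P1: load  L0 → I/S/S on L0; bus (none); mem=1
  op22 P1: load  L0 → I/S/S on L0; bus (none); mem=1
  op23 P2: store L0 := 15 → I/I/M on L0; bus BusRdX; mem=1
  op24 P1: store L0 := 30 → I/M/I on L0; bus BusRdX Flush; mem=15
  op25 P0: load  L6 → S/I/I on L6; bus BusRd; mem=30
  op26 P0: load  L0 → S/S/I on L0; bus BusRd Flush; mem=30
  op27 P2: load  L0 → S/S/S on L0; bus BusRd; mem=30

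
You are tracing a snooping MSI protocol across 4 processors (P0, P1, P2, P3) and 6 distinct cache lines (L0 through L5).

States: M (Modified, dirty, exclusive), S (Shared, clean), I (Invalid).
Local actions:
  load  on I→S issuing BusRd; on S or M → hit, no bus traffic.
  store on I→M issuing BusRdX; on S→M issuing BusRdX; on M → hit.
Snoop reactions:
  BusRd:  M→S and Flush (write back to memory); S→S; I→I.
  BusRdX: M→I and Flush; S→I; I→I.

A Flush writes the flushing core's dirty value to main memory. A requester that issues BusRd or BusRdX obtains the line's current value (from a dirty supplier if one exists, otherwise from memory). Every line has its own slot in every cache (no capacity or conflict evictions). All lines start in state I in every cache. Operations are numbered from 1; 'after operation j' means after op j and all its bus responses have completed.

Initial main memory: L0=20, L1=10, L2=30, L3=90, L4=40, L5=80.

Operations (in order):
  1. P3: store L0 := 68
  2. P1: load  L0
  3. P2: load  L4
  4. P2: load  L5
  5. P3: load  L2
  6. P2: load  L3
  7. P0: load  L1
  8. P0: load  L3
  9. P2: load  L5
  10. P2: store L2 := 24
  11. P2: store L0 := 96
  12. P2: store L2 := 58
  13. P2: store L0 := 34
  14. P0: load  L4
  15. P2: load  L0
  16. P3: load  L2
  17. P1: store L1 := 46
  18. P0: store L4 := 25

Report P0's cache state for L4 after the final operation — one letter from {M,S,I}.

state = M

[1] P3: store L0 := 68 | P0:I, P1:I, P2:I, P3:M(68) | bus: BusRdX
[2] P1: load  L0 | P0:I, P1:S(68), P2:I, P3:S(68) | bus: BusRd,Flush
[3] P2: load  L4 | P0:I, P1:I, P2:S(40), P3:I | bus: BusRd
[4] P2: load  L5 | P0:I, P1:I, P2:S(80), P3:I | bus: BusRd
[5] P3: load  L2 | P0:I, P1:I, P2:I, P3:S(30) | bus: BusRd
[6] P2: load  L3 | P0:I, P1:I, P2:S(90), P3:I | bus: BusRd
[7] P0: load  L1 | P0:S(10), P1:I, P2:I, P3:I | bus: BusRd
[8] P0: load  L3 | P0:S(90), P1:I, P2:S(90), P3:I | bus: BusRd
[9] P2: load  L5 | P0:I, P1:I, P2:S(80), P3:I | bus: none
[10] P2: store L2 := 24 | P0:I, P1:I, P2:M(24), P3:I | bus: BusRdX
[11] P2: store L0 := 96 | P0:I, P1:I, P2:M(96), P3:I | bus: BusRdX
[12] P2: store L2 := 58 | P0:I, P1:I, P2:M(58), P3:I | bus: none
[13] P2: store L0 := 34 | P0:I, P1:I, P2:M(34), P3:I | bus: none
[14] P0: load  L4 | P0:S(40), P1:I, P2:S(40), P3:I | bus: BusRd
[15] P2: load  L0 | P0:I, P1:I, P2:M(34), P3:I | bus: none
[16] P3: load  L2 | P0:I, P1:I, P2:S(58), P3:S(58) | bus: BusRd,Flush
[17] P1: store L1 := 46 | P0:I, P1:M(46), P2:I, P3:I | bus: BusRdX
[18] P0: store L4 := 25 | P0:M(25), P1:I, P2:I, P3:I | bus: BusRdX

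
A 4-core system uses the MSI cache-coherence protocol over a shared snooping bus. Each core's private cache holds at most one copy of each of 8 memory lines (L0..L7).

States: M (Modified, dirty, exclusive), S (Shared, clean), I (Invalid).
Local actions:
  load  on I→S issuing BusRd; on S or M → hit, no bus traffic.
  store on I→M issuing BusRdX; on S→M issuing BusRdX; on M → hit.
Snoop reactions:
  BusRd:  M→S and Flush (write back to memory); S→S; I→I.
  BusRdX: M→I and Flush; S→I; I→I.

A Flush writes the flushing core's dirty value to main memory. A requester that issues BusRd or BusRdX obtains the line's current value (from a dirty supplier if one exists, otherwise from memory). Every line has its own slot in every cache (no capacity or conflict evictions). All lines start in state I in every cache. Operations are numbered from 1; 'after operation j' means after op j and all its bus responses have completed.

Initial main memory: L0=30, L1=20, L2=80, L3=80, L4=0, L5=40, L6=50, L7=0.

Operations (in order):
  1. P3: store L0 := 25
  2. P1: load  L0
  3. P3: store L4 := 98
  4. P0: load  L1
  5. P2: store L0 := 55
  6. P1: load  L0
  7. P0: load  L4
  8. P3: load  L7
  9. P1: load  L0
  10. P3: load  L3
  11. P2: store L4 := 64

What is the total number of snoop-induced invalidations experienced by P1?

invalidations = 1

1. P3: store L0 := 25  bus=[BusRdX]  L0: P0=I P1=I P2=I P3=M  mem[L0]=30
2. P1: load  L0  bus=[BusRd,Flush]  L0: P0=I P1=S P2=I P3=S  mem[L0]=25
3. P3: store L4 := 98  bus=[BusRdX]  L4: P0=I P1=I P2=I P3=M  mem[L4]=0
4. P0: load  L1  bus=[BusRd]  L1: P0=S P1=I P2=I P3=I  mem[L1]=20
5. P2: store L0 := 55  bus=[BusRdX]  L0: P0=I P1=I P2=M P3=I  mem[L0]=25
6. P1: load  L0  bus=[BusRd,Flush]  L0: P0=I P1=S P2=S P3=I  mem[L0]=55
7. P0: load  L4  bus=[BusRd,Flush]  L4: P0=S P1=I P2=I P3=S  mem[L4]=98
8. P3: load  L7  bus=[BusRd]  L7: P0=I P1=I P2=I P3=S  mem[L7]=0
9. P1: load  L0  bus=[-]  L0: P0=I P1=S P2=S P3=I  mem[L0]=55
10. P3: load  L3  bus=[BusRd]  L3: P0=I P1=I P2=I P3=S  mem[L3]=80
11. P2: store L4 := 64  bus=[BusRdX]  L4: P0=I P1=I P2=M P3=I  mem[L4]=98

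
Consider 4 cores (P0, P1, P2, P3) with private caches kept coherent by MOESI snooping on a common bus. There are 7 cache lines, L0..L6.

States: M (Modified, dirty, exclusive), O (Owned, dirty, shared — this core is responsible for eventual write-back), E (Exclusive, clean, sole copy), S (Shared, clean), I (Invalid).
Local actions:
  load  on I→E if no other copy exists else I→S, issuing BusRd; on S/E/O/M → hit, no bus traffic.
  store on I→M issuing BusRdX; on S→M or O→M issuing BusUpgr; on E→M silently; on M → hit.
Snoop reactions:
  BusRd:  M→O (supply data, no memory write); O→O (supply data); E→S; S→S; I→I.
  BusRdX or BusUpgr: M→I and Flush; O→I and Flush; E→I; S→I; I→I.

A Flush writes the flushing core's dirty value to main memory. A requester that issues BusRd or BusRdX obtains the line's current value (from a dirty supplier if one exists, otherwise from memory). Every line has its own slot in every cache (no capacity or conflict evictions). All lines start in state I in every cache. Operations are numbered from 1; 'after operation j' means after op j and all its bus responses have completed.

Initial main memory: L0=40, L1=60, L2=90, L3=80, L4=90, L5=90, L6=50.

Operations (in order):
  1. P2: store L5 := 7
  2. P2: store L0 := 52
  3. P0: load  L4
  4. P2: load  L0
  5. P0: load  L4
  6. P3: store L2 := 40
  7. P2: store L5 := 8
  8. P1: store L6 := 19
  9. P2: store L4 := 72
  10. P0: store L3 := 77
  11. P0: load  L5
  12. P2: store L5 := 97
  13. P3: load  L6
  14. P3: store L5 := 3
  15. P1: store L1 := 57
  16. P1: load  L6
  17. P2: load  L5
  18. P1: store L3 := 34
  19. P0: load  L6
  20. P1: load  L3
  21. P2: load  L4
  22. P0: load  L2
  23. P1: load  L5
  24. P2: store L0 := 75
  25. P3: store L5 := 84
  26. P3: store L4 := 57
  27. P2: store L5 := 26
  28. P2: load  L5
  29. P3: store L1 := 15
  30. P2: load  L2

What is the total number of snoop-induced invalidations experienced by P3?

invalidations = 1

step 1: P2: store L5 := 7  ⟶  IIMI  (L5)  txn=BusRdX  M[L5]=90
step 2: P2: store L0 := 52  ⟶  IIMI  (L0)  txn=BusRdX  M[L0]=40
step 3: P0: load  L4  ⟶  EIII  (L4)  txn=BusRd  M[L4]=90
step 4: P2: load  L0  ⟶  IIMI  (L0)  txn=∅  M[L0]=40
step 5: P0: load  L4  ⟶  EIII  (L4)  txn=∅  M[L4]=90
step 6: P3: store L2 := 40  ⟶  IIIM  (L2)  txn=BusRdX  M[L2]=90
step 7: P2: store L5 := 8  ⟶  IIMI  (L5)  txn=∅  M[L5]=90
step 8: P1: store L6 := 19  ⟶  IMII  (L6)  txn=BusRdX  M[L6]=50
step 9: P2: store L4 := 72  ⟶  IIMI  (L4)  txn=BusRdX  M[L4]=90
step 10: P0: store L3 := 77  ⟶  MIII  (L3)  txn=BusRdX  M[L3]=80
step 11: P0: load  L5  ⟶  SIOI  (L5)  txn=BusRd  M[L5]=90
step 12: P2: store L5 := 97  ⟶  IIMI  (L5)  txn=BusUpgr  M[L5]=90
step 13: P3: load  L6  ⟶  IOIS  (L6)  txn=BusRd  M[L6]=50
step 14: P3: store L5 := 3  ⟶  IIIM  (L5)  txn=BusRdX+Flush  M[L5]=97
step 15: P1: store L1 := 57  ⟶  IMII  (L1)  txn=BusRdX  M[L1]=60
step 16: P1: load  L6  ⟶  IOIS  (L6)  txn=∅  M[L6]=50
step 17: P2: load  L5  ⟶  IISO  (L5)  txn=BusRd  M[L5]=97
step 18: P1: store L3 := 34  ⟶  IMII  (L3)  txn=BusRdX+Flush  M[L3]=77
step 19: P0: load  L6  ⟶  SOIS  (L6)  txn=BusRd  M[L6]=50
step 20: P1: load  L3  ⟶  IMII  (L3)  txn=∅  M[L3]=77
step 21: P2: load  L4  ⟶  IIMI  (L4)  txn=∅  M[L4]=90
step 22: P0: load  L2  ⟶  SIIO  (L2)  txn=BusRd  M[L2]=90
step 23: P1: load  L5  ⟶  ISSO  (L5)  txn=BusRd  M[L5]=97
step 24: P2: store L0 := 75  ⟶  IIMI  (L0)  txn=∅  M[L0]=40
step 25: P3: store L5 := 84  ⟶  IIIM  (L5)  txn=BusUpgr  M[L5]=97
step 26: P3: store L4 := 57  ⟶  IIIM  (L4)  txn=BusRdX+Flush  M[L4]=72
step 27: P2: store L5 := 26  ⟶  IIMI  (L5)  txn=BusRdX+Flush  M[L5]=84
step 28: P2: load  L5  ⟶  IIMI  (L5)  txn=∅  M[L5]=84
step 29: P3: store L1 := 15  ⟶  IIIM  (L1)  txn=BusRdX+Flush  M[L1]=57
step 30: P2: load  L2  ⟶  SISO  (L2)  txn=BusRd  M[L2]=90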